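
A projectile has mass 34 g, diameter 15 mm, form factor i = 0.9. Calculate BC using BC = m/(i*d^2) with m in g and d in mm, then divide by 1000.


BC = m/(i*d^2*1000) = 34/(0.9 * 15^2 * 1000) = 0.0001679

0.0001679


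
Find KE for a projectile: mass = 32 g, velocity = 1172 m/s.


E = 0.5*m*v^2 = 0.5*0.032*1172^2 = 21977 J

21977 J


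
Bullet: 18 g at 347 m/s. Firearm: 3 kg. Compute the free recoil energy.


v_r = m_p*v_p/m_gun = 0.018*347/3 = 2.082 m/s, E_r = 0.5*m_gun*v_r^2 = 0.5*3*2.082^2 = 6.502 J

6.502 J


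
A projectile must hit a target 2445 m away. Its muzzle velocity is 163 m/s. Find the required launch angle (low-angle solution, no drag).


sin(2*theta) = R*g/v0^2 = 2445*9.81/163^2 = 0.902761, theta = arcsin(0.902761)/2 = 32.26°

32.26 degrees


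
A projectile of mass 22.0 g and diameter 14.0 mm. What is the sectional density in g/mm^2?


SD = m/d^2 = 22.0/14.0^2 = 0.1122 g/mm^2

0.1122 g/mm^2


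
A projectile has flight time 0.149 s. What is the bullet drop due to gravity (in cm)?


drop = 0.5*g*t^2 = 0.5*9.81*0.149^2 = 0.108896 m ≈ 10.89 cm

10.89 cm


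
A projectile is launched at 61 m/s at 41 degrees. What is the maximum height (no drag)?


H = (v0*sin(theta))^2 / (2g) = (61*sin(41°))^2 / (2*9.81) = 81.63 m

81.63 m


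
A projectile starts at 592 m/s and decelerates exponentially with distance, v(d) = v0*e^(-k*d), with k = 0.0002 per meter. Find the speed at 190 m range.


v = v0*exp(-k*d) = 592*exp(-0.0002*190) = 569.9 m/s

569.9 m/s


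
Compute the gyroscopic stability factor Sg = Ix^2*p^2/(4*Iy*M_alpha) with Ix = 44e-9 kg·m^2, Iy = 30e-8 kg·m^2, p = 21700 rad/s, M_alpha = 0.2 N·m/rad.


Sg = Ix^2 * p^2 / (4 * Iy * M_alpha) = (44e-9)^2 * 21700^2 / (4 * 30e-8 * 0.2) = 3.799

3.799


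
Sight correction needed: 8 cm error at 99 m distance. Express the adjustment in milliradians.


1 mrad subtends 1 cm per 10 m of range, so adj = error_cm / (dist_m / 10) = 8 / (99/10) = 0.8081 mrad

0.8081 mrad


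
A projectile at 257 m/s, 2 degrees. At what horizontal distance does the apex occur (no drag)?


R = v0^2*sin(2*theta)/g = 257^2*sin(2*2°)/9.81 = 469.658 m
apex_dist = R/2 = 469.658/2 = 234.8 m

234.8 m


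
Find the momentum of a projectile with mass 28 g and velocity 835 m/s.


p = m*v = 0.028*835 = 23.38 kg·m/s

23.38 kg·m/s


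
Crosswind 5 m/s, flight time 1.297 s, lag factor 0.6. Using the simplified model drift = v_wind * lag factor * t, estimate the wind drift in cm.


drift = v_wind * lag * t = 5 * 0.6 * 1.297 = 3.891 m ≈ 389.1 cm

389.1 cm


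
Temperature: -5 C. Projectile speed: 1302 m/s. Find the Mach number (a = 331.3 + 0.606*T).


a = 331.3 + 0.606*(-5) = 328.27 m/s
M = v/a = 1302/328.27 = 3.966

3.966


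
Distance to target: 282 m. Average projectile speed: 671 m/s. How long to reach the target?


t = d/v = 282/671 = 0.4203 s

0.4203 s


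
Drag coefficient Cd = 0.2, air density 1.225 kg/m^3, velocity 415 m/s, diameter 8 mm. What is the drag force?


A = pi*(d/2)^2 = pi*(8/2000)^2 = 5.02655e-05 m^2
Fd = 0.5*Cd*rho*A*v^2 = 0.5*0.2*1.225*5.02655e-05*415^2 = 1.06 N

1.06 N


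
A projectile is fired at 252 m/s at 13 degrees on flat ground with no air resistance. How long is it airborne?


T = 2*v0*sin(theta)/g = 2*252*sin(13°)/9.81 = 11.56 s

11.56 s


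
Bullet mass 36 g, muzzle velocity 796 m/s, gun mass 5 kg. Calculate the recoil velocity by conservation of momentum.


v_recoil = m_p * v_p / m_gun = 0.036 * 796 / 5 = 5.731 m/s

5.731 m/s


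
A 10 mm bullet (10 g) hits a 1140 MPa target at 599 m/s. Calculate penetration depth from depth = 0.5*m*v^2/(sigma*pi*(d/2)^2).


A = pi*(d/2)^2 = pi*(10/2)^2 = 78.5398 mm^2
E = 0.5*m*v^2 = 0.5*0.01*599^2 = 1794.01 J
depth = E/(sigma*A) = 1794.01 J / (1140 MPa * 78.5398 mm^2) = 1794.01/(1140 * 78.5398) m = 0.0200368 m ≈ 20.04 mm

20.04 mm


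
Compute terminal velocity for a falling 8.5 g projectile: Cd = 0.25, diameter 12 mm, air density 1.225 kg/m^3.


A = pi*(d/2)^2 = pi*(12/2000)^2 = 1.13097e-04 m^2
vt = sqrt(2mg/(Cd*rho*A)) = sqrt(2*0.0085*9.81/(0.25 * 1.225 * 1.13097e-04)) = 69.39 m/s

69.39 m/s


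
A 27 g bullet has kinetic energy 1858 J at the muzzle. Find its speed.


v = sqrt(2*E/m) = sqrt(2*1858/0.027) = 371 m/s

371 m/s


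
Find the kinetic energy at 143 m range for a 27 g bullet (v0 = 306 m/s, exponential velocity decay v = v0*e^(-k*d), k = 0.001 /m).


v = v0*exp(-k*d) = 306*exp(-0.001*143) = 265.227 m/s
E = 0.5*m*v^2 = 0.5*0.027*265.227^2 = 949.7 J

949.7 J


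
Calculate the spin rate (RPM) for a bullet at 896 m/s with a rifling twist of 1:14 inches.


twist_m = 14*0.0254 = 0.3556 m
spin = v/twist = 896/0.3556 = 2519.685 rev/s
RPM = spin*60 = 2519.685*60 ≈ 151181 RPM

151181 RPM


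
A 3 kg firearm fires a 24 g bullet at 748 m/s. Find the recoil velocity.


v_recoil = m_p * v_p / m_gun = 0.024 * 748 / 3 = 5.984 m/s

5.984 m/s


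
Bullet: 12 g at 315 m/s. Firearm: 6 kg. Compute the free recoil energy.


v_r = m_p*v_p/m_gun = 0.012*315/6 = 0.63 m/s, E_r = 0.5*m_gun*v_r^2 = 0.5*6*0.63^2 = 1.191 J

1.191 J


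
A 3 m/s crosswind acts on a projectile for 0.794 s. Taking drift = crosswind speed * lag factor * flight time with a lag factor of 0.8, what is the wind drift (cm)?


drift = v_wind * lag * t = 3 * 0.8 * 0.794 = 1.9056 m ≈ 190.6 cm

190.6 cm


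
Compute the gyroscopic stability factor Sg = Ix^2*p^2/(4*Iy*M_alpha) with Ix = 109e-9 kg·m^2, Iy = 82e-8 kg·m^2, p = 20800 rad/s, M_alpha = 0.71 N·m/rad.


Sg = Ix^2 * p^2 / (4 * Iy * M_alpha) = (109e-9)^2 * 20800^2 / (4 * 82e-8 * 0.71) = 2.207

2.207


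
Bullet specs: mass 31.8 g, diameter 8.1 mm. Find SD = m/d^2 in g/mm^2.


SD = m/d^2 = 31.8/8.1^2 = 0.4847 g/mm^2

0.4847 g/mm^2


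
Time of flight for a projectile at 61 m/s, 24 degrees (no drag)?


T = 2*v0*sin(theta)/g = 2*61*sin(24°)/9.81 = 5.058 s

5.058 s


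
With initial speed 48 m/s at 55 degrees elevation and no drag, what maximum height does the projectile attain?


H = (v0*sin(theta))^2 / (2g) = (48*sin(55°))^2 / (2*9.81) = 78.8 m

78.8 m


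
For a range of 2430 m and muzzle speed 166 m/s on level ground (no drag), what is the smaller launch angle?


sin(2*theta) = R*g/v0^2 = 2430*9.81/166^2 = 0.865086, theta = arcsin(0.865086)/2 = 29.95°

29.95 degrees


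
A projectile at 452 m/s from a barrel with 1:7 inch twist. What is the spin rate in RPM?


twist_m = 7*0.0254 = 0.1778 m
spin = v/twist = 452/0.1778 = 2542.182 rev/s
RPM = spin*60 = 2542.182*60 ≈ 152531 RPM

152531 RPM


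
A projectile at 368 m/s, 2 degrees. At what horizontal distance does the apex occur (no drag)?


R = v0^2*sin(2*theta)/g = 368^2*sin(2*2°)/9.81 = 962.966 m
apex_dist = R/2 = 962.966/2 = 481.5 m

481.5 m


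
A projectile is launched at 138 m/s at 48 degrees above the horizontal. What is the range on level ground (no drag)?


R = v0^2 * sin(2*theta) / g = 138^2 * sin(2*48°) / 9.81 = 1931 m

1931 m


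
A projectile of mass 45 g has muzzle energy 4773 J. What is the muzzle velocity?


v = sqrt(2*E/m) = sqrt(2*4773/0.045) = 460.6 m/s

460.6 m/s


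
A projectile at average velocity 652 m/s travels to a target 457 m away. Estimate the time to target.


t = d/v = 457/652 = 0.7009 s

0.7009 s


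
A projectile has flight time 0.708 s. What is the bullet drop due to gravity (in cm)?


drop = 0.5*g*t^2 = 0.5*9.81*0.708^2 = 2.4587 m ≈ 245.9 cm

245.9 cm


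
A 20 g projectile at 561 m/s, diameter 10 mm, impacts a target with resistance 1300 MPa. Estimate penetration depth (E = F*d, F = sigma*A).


A = pi*(d/2)^2 = pi*(10/2)^2 = 78.5398 mm^2
E = 0.5*m*v^2 = 0.5*0.02*561^2 = 3147.21 J
depth = E/(sigma*A) = 3147.21 J / (1300 MPa * 78.5398 mm^2) = 3147.21/(1300 * 78.5398) m = 0.0308242 m ≈ 30.82 mm

30.82 mm


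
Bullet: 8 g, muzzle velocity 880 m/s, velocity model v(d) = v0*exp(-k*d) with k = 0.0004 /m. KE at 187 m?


v = v0*exp(-k*d) = 880*exp(-0.0004*187) = 816.578 m/s
E = 0.5*m*v^2 = 0.5*0.008*816.578^2 = 2667 J

2667 J


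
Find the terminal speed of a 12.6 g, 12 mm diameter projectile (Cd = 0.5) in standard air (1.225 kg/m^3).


A = pi*(d/2)^2 = pi*(12/2000)^2 = 1.13097e-04 m^2
vt = sqrt(2mg/(Cd*rho*A)) = sqrt(2*0.0126*9.81/(0.5 * 1.225 * 1.13097e-04)) = 59.74 m/s

59.74 m/s


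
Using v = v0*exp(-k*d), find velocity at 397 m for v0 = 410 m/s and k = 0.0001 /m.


v = v0*exp(-k*d) = 410*exp(-0.0001*397) = 394 m/s

394 m/s


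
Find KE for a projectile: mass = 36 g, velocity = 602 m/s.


E = 0.5*m*v^2 = 0.5*0.036*602^2 = 6523 J

6523 J


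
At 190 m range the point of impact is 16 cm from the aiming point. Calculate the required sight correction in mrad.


1 mrad subtends 1 cm per 10 m of range, so adj = error_cm / (dist_m / 10) = 16 / (190/10) = 0.8421 mrad

0.8421 mrad


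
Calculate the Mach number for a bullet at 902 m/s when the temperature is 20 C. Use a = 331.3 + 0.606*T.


a = 331.3 + 0.606*(20) = 343.42 m/s
M = v/a = 902/343.42 = 2.627

2.627


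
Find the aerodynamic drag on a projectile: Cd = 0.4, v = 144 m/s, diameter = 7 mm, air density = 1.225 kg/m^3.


A = pi*(d/2)^2 = pi*(7/2000)^2 = 3.84845e-05 m^2
Fd = 0.5*Cd*rho*A*v^2 = 0.5*0.4*1.225*3.84845e-05*144^2 = 0.1955 N

0.1955 N


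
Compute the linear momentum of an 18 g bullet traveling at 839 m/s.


p = m*v = 0.018*839 = 15.1 kg·m/s

15.1 kg·m/s


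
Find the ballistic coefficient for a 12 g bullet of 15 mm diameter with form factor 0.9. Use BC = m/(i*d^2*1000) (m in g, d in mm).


BC = m/(i*d^2*1000) = 12/(0.9 * 15^2 * 1000) = 5.926e-05

5.926e-05


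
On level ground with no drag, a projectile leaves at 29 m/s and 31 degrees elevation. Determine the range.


R = v0^2 * sin(2*theta) / g = 29^2 * sin(2*31°) / 9.81 = 75.69 m

75.69 m


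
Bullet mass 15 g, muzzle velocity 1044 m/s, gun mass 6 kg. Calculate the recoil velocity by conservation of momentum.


v_recoil = m_p * v_p / m_gun = 0.015 * 1044 / 6 = 2.61 m/s

2.61 m/s


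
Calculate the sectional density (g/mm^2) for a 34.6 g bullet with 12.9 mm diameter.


SD = m/d^2 = 34.6/12.9^2 = 0.2079 g/mm^2

0.2079 g/mm^2


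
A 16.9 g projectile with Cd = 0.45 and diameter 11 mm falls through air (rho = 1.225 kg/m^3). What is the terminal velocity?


A = pi*(d/2)^2 = pi*(11/2000)^2 = 9.50332e-05 m^2
vt = sqrt(2mg/(Cd*rho*A)) = sqrt(2*0.0169*9.81/(0.45 * 1.225 * 9.50332e-05)) = 79.56 m/s

79.56 m/s


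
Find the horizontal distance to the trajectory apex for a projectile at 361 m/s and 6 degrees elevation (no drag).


R = v0^2*sin(2*theta)/g = 361^2*sin(2*6°)/9.81 = 2762 m
apex_dist = R/2 = 2762/2 = 1381 m

1381 m


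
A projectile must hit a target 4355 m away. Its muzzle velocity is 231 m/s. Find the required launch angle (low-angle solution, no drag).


sin(2*theta) = R*g/v0^2 = 4355*9.81/231^2 = 0.800632, theta = arcsin(0.800632)/2 = 26.6°

26.6 degrees


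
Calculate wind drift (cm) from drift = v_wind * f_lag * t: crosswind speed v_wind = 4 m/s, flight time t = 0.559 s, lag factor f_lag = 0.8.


drift = v_wind * lag * t = 4 * 0.8 * 0.559 = 1.7888 m ≈ 178.9 cm

178.9 cm


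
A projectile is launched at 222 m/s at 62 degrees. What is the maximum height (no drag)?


H = (v0*sin(theta))^2 / (2g) = (222*sin(62°))^2 / (2*9.81) = 1958 m

1958 m


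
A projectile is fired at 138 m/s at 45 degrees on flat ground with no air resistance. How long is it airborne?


T = 2*v0*sin(theta)/g = 2*138*sin(45°)/9.81 = 19.89 s

19.89 s


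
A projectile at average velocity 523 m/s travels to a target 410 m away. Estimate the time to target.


t = d/v = 410/523 = 0.7839 s

0.7839 s


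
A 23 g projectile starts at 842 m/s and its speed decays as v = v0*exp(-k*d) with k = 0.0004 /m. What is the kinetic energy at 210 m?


v = v0*exp(-k*d) = 842*exp(-0.0004*210) = 774.161 m/s
E = 0.5*m*v^2 = 0.5*0.023*774.161^2 = 6892 J

6892 J


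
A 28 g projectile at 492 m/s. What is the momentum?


p = m*v = 0.028*492 = 13.78 kg·m/s

13.78 kg·m/s


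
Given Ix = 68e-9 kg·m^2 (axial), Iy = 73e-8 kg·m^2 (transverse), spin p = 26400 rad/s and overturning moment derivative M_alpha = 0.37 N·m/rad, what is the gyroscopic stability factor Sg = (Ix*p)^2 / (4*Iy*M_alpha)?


Sg = Ix^2 * p^2 / (4 * Iy * M_alpha) = (68e-9)^2 * 26400^2 / (4 * 73e-8 * 0.37) = 2.983

2.983


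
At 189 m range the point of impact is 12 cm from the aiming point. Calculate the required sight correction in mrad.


1 mrad subtends 1 cm per 10 m of range, so adj = error_cm / (dist_m / 10) = 12 / (189/10) = 0.6349 mrad

0.6349 mrad


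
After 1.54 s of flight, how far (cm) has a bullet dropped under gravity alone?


drop = 0.5*g*t^2 = 0.5*9.81*1.54^2 = 11.6327 m ≈ 1163 cm

1163 cm


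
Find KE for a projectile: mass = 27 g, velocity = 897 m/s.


E = 0.5*m*v^2 = 0.5*0.027*897^2 = 10862 J

10862 J


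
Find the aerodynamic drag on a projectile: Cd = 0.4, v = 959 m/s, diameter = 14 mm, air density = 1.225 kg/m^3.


A = pi*(d/2)^2 = pi*(14/2000)^2 = 1.53938e-04 m^2
Fd = 0.5*Cd*rho*A*v^2 = 0.5*0.4*1.225*1.53938e-04*959^2 = 34.69 N

34.69 N


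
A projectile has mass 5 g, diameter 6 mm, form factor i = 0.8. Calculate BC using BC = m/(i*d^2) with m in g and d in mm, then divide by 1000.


BC = m/(i*d^2*1000) = 5/(0.8 * 6^2 * 1000) = 0.0001736

0.0001736


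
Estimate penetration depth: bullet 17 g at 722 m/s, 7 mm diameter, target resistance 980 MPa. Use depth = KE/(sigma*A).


A = pi*(d/2)^2 = pi*(7/2)^2 = 38.4845 mm^2
E = 0.5*m*v^2 = 0.5*0.017*722^2 = 4430.91 J
depth = E/(sigma*A) = 4430.91 J / (980 MPa * 38.4845 mm^2) = 4430.91/(980 * 38.4845) m = 0.117485 m ≈ 117.5 mm

117.5 mm


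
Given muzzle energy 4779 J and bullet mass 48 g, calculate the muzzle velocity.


v = sqrt(2*E/m) = sqrt(2*4779/0.048) = 446.2 m/s

446.2 m/s


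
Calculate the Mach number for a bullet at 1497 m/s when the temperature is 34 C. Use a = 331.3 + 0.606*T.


a = 331.3 + 0.606*(34) = 351.904 m/s
M = v/a = 1497/351.904 = 4.254

4.254


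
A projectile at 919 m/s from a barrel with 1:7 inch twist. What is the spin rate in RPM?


twist_m = 7*0.0254 = 0.1778 m
spin = v/twist = 919/0.1778 = 5168.729 rev/s
RPM = spin*60 = 5168.729*60 ≈ 310124 RPM

310124 RPM


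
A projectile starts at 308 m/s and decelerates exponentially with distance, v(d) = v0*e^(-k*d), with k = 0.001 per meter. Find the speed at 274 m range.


v = v0*exp(-k*d) = 308*exp(-0.001*274) = 234.2 m/s

234.2 m/s


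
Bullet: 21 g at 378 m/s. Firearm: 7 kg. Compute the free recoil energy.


v_r = m_p*v_p/m_gun = 0.021*378/7 = 1.134 m/s, E_r = 0.5*m_gun*v_r^2 = 0.5*7*1.134^2 = 4.501 J

4.501 J


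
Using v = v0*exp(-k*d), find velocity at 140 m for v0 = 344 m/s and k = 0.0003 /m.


v = v0*exp(-k*d) = 344*exp(-0.0003*140) = 329.9 m/s

329.9 m/s


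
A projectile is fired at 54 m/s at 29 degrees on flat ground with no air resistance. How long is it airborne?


T = 2*v0*sin(theta)/g = 2*54*sin(29°)/9.81 = 5.337 s

5.337 s


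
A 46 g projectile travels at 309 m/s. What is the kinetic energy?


E = 0.5*m*v^2 = 0.5*0.046*309^2 = 2196 J

2196 J


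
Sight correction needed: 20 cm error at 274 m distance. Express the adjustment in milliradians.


1 mrad subtends 1 cm per 10 m of range, so adj = error_cm / (dist_m / 10) = 20 / (274/10) = 0.7299 mrad

0.7299 mrad


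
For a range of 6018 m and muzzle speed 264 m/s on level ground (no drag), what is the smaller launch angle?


sin(2*theta) = R*g/v0^2 = 6018*9.81/264^2 = 0.847058, theta = arcsin(0.847058)/2 = 28.95°

28.95 degrees


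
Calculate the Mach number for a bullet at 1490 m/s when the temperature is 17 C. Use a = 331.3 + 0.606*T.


a = 331.3 + 0.606*(17) = 341.602 m/s
M = v/a = 1490/341.602 = 4.362

4.362


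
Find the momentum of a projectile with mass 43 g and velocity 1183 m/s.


p = m*v = 0.043*1183 = 50.87 kg·m/s

50.87 kg·m/s


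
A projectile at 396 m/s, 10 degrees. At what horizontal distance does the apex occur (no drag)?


R = v0^2*sin(2*theta)/g = 396^2*sin(2*10°)/9.81 = 5467.3 m
apex_dist = R/2 = 5467.3/2 = 2734 m

2734 m


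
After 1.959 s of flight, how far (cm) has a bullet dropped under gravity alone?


drop = 0.5*g*t^2 = 0.5*9.81*1.959^2 = 18.8238 m ≈ 1882 cm

1882 cm


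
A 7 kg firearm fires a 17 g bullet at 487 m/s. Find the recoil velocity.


v_recoil = m_p * v_p / m_gun = 0.017 * 487 / 7 = 1.183 m/s

1.183 m/s


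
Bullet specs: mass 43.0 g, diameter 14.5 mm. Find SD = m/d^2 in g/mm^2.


SD = m/d^2 = 43.0/14.5^2 = 0.2045 g/mm^2

0.2045 g/mm^2


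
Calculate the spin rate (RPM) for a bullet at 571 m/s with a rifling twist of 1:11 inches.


twist_m = 11*0.0254 = 0.2794 m
spin = v/twist = 571/0.2794 = 2043.665 rev/s
RPM = spin*60 = 2043.665*60 ≈ 122620 RPM

122620 RPM


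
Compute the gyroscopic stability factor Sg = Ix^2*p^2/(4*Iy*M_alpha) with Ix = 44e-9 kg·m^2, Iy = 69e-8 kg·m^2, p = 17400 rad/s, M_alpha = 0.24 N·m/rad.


Sg = Ix^2 * p^2 / (4 * Iy * M_alpha) = (44e-9)^2 * 17400^2 / (4 * 69e-8 * 0.24) = 0.8849

0.8849


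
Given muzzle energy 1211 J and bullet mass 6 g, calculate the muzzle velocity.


v = sqrt(2*E/m) = sqrt(2*1211/0.006) = 635.3 m/s

635.3 m/s


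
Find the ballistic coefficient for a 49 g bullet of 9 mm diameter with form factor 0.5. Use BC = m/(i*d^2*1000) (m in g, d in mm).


BC = m/(i*d^2*1000) = 49/(0.5 * 9^2 * 1000) = 0.00121

0.00121


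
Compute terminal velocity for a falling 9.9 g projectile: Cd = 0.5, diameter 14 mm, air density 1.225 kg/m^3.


A = pi*(d/2)^2 = pi*(14/2000)^2 = 1.53938e-04 m^2
vt = sqrt(2mg/(Cd*rho*A)) = sqrt(2*0.0099*9.81/(0.5 * 1.225 * 1.53938e-04)) = 45.39 m/s

45.39 m/s


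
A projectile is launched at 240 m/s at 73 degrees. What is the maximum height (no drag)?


H = (v0*sin(theta))^2 / (2g) = (240*sin(73°))^2 / (2*9.81) = 2685 m

2685 m


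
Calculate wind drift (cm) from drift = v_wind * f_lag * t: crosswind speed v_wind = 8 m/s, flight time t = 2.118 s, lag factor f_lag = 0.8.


drift = v_wind * lag * t = 8 * 0.8 * 2.118 = 13.5552 m ≈ 1356 cm

1356 cm


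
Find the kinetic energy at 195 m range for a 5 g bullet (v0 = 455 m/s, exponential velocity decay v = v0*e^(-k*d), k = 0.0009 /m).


v = v0*exp(-k*d) = 455*exp(-0.0009*195) = 381.762 m/s
E = 0.5*m*v^2 = 0.5*0.005*381.762^2 = 364.4 J

364.4 J


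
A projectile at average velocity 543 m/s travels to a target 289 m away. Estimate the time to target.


t = d/v = 289/543 = 0.5322 s

0.5322 s


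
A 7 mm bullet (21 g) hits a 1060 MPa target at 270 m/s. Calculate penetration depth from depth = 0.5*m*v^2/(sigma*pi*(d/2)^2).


A = pi*(d/2)^2 = pi*(7/2)^2 = 38.4845 mm^2
E = 0.5*m*v^2 = 0.5*0.021*270^2 = 765.45 J
depth = E/(sigma*A) = 765.45 J / (1060 MPa * 38.4845 mm^2) = 765.45/(1060 * 38.4845) m = 0.018764 m ≈ 18.76 mm

18.76 mm


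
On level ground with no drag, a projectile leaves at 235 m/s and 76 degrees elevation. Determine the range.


R = v0^2 * sin(2*theta) / g = 235^2 * sin(2*76°) / 9.81 = 2643 m

2643 m


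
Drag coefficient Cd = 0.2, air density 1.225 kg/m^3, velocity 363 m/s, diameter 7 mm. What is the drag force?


A = pi*(d/2)^2 = pi*(7/2000)^2 = 3.84845e-05 m^2
Fd = 0.5*Cd*rho*A*v^2 = 0.5*0.2*1.225*3.84845e-05*363^2 = 0.6212 N

0.6212 N


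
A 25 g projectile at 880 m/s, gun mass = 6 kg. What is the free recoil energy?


v_r = m_p*v_p/m_gun = 0.025*880/6 = 3.66667 m/s, E_r = 0.5*m_gun*v_r^2 = 0.5*6*3.66667^2 = 40.33 J

40.33 J


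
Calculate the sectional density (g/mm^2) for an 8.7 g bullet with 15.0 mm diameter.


SD = m/d^2 = 8.7/15.0^2 = 0.03867 g/mm^2

0.03867 g/mm^2


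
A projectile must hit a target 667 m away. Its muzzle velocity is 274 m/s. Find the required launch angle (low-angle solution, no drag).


sin(2*theta) = R*g/v0^2 = 667*9.81/274^2 = 0.0871553, theta = arcsin(0.0871553)/2 = 2.5°

2.5 degrees


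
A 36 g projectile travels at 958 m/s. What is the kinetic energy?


E = 0.5*m*v^2 = 0.5*0.036*958^2 = 16520 J

16520 J


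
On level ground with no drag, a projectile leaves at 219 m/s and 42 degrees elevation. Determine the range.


R = v0^2 * sin(2*theta) / g = 219^2 * sin(2*42°) / 9.81 = 4862 m

4862 m


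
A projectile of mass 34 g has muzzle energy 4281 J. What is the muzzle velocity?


v = sqrt(2*E/m) = sqrt(2*4281/0.034) = 501.8 m/s

501.8 m/s


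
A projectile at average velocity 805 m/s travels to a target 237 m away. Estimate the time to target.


t = d/v = 237/805 = 0.2944 s

0.2944 s


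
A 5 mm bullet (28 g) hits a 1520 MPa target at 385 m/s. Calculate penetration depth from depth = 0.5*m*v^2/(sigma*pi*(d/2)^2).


A = pi*(d/2)^2 = pi*(5/2)^2 = 19.635 mm^2
E = 0.5*m*v^2 = 0.5*0.028*385^2 = 2075.15 J
depth = E/(sigma*A) = 2075.15 J / (1520 MPa * 19.635 mm^2) = 2075.15/(1520 * 19.635) m = 0.0695306 m ≈ 69.53 mm

69.53 mm


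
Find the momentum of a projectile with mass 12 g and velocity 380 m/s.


p = m*v = 0.012*380 = 4.56 kg·m/s

4.56 kg·m/s


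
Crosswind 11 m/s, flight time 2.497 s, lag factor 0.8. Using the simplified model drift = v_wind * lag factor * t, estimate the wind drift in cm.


drift = v_wind * lag * t = 11 * 0.8 * 2.497 = 21.9736 m ≈ 2197 cm

2197 cm


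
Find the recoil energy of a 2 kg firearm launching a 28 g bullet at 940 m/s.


v_r = m_p*v_p/m_gun = 0.028*940/2 = 13.16 m/s, E_r = 0.5*m_gun*v_r^2 = 0.5*2*13.16^2 = 173.2 J

173.2 J


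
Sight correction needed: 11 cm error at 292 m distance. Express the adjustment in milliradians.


1 mrad subtends 1 cm per 10 m of range, so adj = error_cm / (dist_m / 10) = 11 / (292/10) = 0.3767 mrad

0.3767 mrad


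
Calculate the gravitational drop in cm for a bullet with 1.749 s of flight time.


drop = 0.5*g*t^2 = 0.5*9.81*1.749^2 = 15.0044 m ≈ 1500 cm

1500 cm


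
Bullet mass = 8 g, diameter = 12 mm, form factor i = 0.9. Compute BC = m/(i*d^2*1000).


BC = m/(i*d^2*1000) = 8/(0.9 * 12^2 * 1000) = 6.173e-05

6.173e-05


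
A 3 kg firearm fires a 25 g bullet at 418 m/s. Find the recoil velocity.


v_recoil = m_p * v_p / m_gun = 0.025 * 418 / 3 = 3.483 m/s

3.483 m/s


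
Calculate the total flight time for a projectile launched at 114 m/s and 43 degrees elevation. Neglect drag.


T = 2*v0*sin(theta)/g = 2*114*sin(43°)/9.81 = 15.85 s

15.85 s


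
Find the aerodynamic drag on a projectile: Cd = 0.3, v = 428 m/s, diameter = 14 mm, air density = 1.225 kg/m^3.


A = pi*(d/2)^2 = pi*(14/2000)^2 = 1.53938e-04 m^2
Fd = 0.5*Cd*rho*A*v^2 = 0.5*0.3*1.225*1.53938e-04*428^2 = 5.182 N

5.182 N


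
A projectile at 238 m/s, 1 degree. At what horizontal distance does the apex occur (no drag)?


R = v0^2*sin(2*theta)/g = 238^2*sin(2*1°)/9.81 = 201.513 m
apex_dist = R/2 = 201.513/2 = 100.8 m

100.8 m


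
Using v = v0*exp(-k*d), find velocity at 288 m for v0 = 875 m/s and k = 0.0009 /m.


v = v0*exp(-k*d) = 875*exp(-0.0009*288) = 675.2 m/s

675.2 m/s


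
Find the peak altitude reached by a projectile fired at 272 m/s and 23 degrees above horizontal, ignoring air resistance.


H = (v0*sin(theta))^2 / (2g) = (272*sin(23°))^2 / (2*9.81) = 575.7 m

575.7 m


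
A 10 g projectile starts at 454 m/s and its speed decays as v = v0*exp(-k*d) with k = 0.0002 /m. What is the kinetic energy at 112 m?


v = v0*exp(-k*d) = 454*exp(-0.0002*112) = 443.943 m/s
E = 0.5*m*v^2 = 0.5*0.01*443.943^2 = 985.4 J

985.4 J


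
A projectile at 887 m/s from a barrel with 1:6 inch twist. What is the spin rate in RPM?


twist_m = 6*0.0254 = 0.1524 m
spin = v/twist = 887/0.1524 = 5820.21 rev/s
RPM = spin*60 = 5820.21*60 ≈ 349213 RPM

349213 RPM


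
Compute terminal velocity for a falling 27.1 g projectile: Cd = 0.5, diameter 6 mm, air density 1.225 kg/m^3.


A = pi*(d/2)^2 = pi*(6/2000)^2 = 2.82743e-05 m^2
vt = sqrt(2mg/(Cd*rho*A)) = sqrt(2*0.0271*9.81/(0.5 * 1.225 * 2.82743e-05)) = 175.2 m/s

175.2 m/s


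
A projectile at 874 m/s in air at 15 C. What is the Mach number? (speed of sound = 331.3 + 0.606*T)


a = 331.3 + 0.606*(15) = 340.39 m/s
M = v/a = 874/340.39 = 2.568

2.568


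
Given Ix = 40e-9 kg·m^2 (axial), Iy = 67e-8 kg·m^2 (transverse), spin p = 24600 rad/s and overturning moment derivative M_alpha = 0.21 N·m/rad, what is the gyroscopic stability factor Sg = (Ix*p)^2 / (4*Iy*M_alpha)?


Sg = Ix^2 * p^2 / (4 * Iy * M_alpha) = (40e-9)^2 * 24600^2 / (4 * 67e-8 * 0.21) = 1.72

1.72


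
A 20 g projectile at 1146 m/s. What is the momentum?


p = m*v = 0.02*1146 = 22.92 kg·m/s

22.92 kg·m/s


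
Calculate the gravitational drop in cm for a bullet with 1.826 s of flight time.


drop = 0.5*g*t^2 = 0.5*9.81*1.826^2 = 16.3546 m ≈ 1635 cm

1635 cm


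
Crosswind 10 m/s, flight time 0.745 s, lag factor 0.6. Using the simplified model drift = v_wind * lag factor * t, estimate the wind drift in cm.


drift = v_wind * lag * t = 10 * 0.6 * 0.745 = 4.47 m ≈ 447 cm

447 cm


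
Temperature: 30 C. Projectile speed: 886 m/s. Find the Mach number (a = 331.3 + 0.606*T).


a = 331.3 + 0.606*(30) = 349.48 m/s
M = v/a = 886/349.48 = 2.535

2.535


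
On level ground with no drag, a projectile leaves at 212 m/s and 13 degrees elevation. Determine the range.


R = v0^2 * sin(2*theta) / g = 212^2 * sin(2*13°) / 9.81 = 2008 m

2008 m


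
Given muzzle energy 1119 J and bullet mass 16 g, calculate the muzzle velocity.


v = sqrt(2*E/m) = sqrt(2*1119/0.016) = 374 m/s

374 m/s


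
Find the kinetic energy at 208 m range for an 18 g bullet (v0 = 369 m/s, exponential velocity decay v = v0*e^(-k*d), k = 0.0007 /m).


v = v0*exp(-k*d) = 369*exp(-0.0007*208) = 319.002 m/s
E = 0.5*m*v^2 = 0.5*0.018*319.002^2 = 915.9 J

915.9 J


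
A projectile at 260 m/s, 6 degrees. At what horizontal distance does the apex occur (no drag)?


R = v0^2*sin(2*theta)/g = 260^2*sin(2*6°)/9.81 = 1432.7 m
apex_dist = R/2 = 1432.7/2 = 716.4 m

716.4 m


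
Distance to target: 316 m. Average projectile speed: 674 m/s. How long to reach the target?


t = d/v = 316/674 = 0.4688 s

0.4688 s


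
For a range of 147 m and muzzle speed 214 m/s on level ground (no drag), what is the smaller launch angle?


sin(2*theta) = R*g/v0^2 = 147*9.81/214^2 = 0.031489, theta = arcsin(0.031489)/2 = 0.9022°

0.9022 degrees


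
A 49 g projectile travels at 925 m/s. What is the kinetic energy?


E = 0.5*m*v^2 = 0.5*0.049*925^2 = 20963 J

20963 J


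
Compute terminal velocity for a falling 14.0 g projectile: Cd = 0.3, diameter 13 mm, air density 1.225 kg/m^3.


A = pi*(d/2)^2 = pi*(13/2000)^2 = 1.32732e-04 m^2
vt = sqrt(2mg/(Cd*rho*A)) = sqrt(2*0.014*9.81/(0.3 * 1.225 * 1.32732e-04)) = 75.04 m/s

75.04 m/s


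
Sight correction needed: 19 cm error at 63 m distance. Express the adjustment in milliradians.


1 mrad subtends 1 cm per 10 m of range, so adj = error_cm / (dist_m / 10) = 19 / (63/10) = 3.016 mrad

3.016 mrad


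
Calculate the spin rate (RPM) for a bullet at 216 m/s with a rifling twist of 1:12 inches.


twist_m = 12*0.0254 = 0.3048 m
spin = v/twist = 216/0.3048 = 708.6614 rev/s
RPM = spin*60 = 708.6614*60 ≈ 42520 RPM

42520 RPM


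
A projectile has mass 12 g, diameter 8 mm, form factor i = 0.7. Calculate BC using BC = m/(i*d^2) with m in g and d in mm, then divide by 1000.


BC = m/(i*d^2*1000) = 12/(0.7 * 8^2 * 1000) = 0.0002679

0.0002679


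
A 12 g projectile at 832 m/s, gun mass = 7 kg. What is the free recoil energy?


v_r = m_p*v_p/m_gun = 0.012*832/7 = 1.42629 m/s, E_r = 0.5*m_gun*v_r^2 = 0.5*7*1.42629^2 = 7.12 J

7.12 J


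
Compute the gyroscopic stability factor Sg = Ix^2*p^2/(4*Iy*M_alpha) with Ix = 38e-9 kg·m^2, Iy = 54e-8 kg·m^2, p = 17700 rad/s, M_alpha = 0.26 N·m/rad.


Sg = Ix^2 * p^2 / (4 * Iy * M_alpha) = (38e-9)^2 * 17700^2 / (4 * 54e-8 * 0.26) = 0.8055

0.8055


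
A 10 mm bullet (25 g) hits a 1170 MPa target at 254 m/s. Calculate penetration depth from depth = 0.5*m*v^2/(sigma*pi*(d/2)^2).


A = pi*(d/2)^2 = pi*(10/2)^2 = 78.5398 mm^2
E = 0.5*m*v^2 = 0.5*0.025*254^2 = 806.45 J
depth = E/(sigma*A) = 806.45 J / (1170 MPa * 78.5398 mm^2) = 806.45/(1170 * 78.5398) m = 0.0087761 m ≈ 8.776 mm

8.776 mm


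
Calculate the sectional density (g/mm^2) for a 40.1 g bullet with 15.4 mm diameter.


SD = m/d^2 = 40.1/15.4^2 = 0.1691 g/mm^2

0.1691 g/mm^2


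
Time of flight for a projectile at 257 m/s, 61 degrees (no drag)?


T = 2*v0*sin(theta)/g = 2*257*sin(61°)/9.81 = 45.83 s

45.83 s


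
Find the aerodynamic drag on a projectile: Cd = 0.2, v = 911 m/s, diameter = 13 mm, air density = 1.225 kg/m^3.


A = pi*(d/2)^2 = pi*(13/2000)^2 = 1.32732e-04 m^2
Fd = 0.5*Cd*rho*A*v^2 = 0.5*0.2*1.225*1.32732e-04*911^2 = 13.49 N

13.49 N


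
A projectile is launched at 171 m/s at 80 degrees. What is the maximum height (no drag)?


H = (v0*sin(theta))^2 / (2g) = (171*sin(80°))^2 / (2*9.81) = 1445 m

1445 m


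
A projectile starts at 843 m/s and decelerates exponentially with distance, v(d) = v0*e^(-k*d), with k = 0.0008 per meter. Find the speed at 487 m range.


v = v0*exp(-k*d) = 843*exp(-0.0008*487) = 571 m/s

571 m/s


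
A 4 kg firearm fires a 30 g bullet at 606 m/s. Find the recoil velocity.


v_recoil = m_p * v_p / m_gun = 0.03 * 606 / 4 = 4.545 m/s

4.545 m/s


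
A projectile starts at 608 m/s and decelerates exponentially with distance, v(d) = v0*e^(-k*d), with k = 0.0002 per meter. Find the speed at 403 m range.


v = v0*exp(-k*d) = 608*exp(-0.0002*403) = 560.9 m/s

560.9 m/s


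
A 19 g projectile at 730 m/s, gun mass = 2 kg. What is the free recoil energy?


v_r = m_p*v_p/m_gun = 0.019*730/2 = 6.935 m/s, E_r = 0.5*m_gun*v_r^2 = 0.5*2*6.935^2 = 48.09 J

48.09 J


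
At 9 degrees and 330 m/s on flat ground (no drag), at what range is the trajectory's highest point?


R = v0^2*sin(2*theta)/g = 330^2*sin(2*9°)/9.81 = 3430.37 m
apex_dist = R/2 = 3430.37/2 = 1715 m

1715 m


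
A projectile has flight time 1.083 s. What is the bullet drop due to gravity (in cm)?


drop = 0.5*g*t^2 = 0.5*9.81*1.083^2 = 5.75302 m ≈ 575.3 cm

575.3 cm


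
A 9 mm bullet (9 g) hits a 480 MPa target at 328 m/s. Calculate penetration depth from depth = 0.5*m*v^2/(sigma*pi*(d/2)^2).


A = pi*(d/2)^2 = pi*(9/2)^2 = 63.6173 mm^2
E = 0.5*m*v^2 = 0.5*0.009*328^2 = 484.128 J
depth = E/(sigma*A) = 484.128 J / (480 MPa * 63.6173 mm^2) = 484.128/(480 * 63.6173) m = 0.0158542 m ≈ 15.85 mm

15.85 mm


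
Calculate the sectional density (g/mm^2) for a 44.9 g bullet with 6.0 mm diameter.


SD = m/d^2 = 44.9/6.0^2 = 1.247 g/mm^2

1.247 g/mm^2


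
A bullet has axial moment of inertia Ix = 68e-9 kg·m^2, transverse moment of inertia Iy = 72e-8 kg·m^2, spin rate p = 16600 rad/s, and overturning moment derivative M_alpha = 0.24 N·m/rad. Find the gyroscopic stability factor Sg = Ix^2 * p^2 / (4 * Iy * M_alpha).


Sg = Ix^2 * p^2 / (4 * Iy * M_alpha) = (68e-9)^2 * 16600^2 / (4 * 72e-8 * 0.24) = 1.843

1.843


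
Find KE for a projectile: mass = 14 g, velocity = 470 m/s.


E = 0.5*m*v^2 = 0.5*0.014*470^2 = 1546 J

1546 J


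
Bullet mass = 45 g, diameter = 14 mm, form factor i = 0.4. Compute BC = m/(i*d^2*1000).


BC = m/(i*d^2*1000) = 45/(0.4 * 14^2 * 1000) = 0.000574

0.000574


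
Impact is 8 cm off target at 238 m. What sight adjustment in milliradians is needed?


1 mrad subtends 1 cm per 10 m of range, so adj = error_cm / (dist_m / 10) = 8 / (238/10) = 0.3361 mrad

0.3361 mrad


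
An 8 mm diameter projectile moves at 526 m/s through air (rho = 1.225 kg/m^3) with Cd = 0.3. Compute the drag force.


A = pi*(d/2)^2 = pi*(8/2000)^2 = 5.02655e-05 m^2
Fd = 0.5*Cd*rho*A*v^2 = 0.5*0.3*1.225*5.02655e-05*526^2 = 2.555 N

2.555 N


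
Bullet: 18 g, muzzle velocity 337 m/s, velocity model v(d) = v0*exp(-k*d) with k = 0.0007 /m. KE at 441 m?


v = v0*exp(-k*d) = 337*exp(-0.0007*441) = 247.493 m/s
E = 0.5*m*v^2 = 0.5*0.018*247.493^2 = 551.3 J

551.3 J


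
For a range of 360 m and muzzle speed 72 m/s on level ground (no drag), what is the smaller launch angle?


sin(2*theta) = R*g/v0^2 = 360*9.81/72^2 = 0.68125, theta = arcsin(0.68125)/2 = 21.47°

21.47 degrees


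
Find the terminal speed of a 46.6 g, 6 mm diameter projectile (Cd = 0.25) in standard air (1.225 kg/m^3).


A = pi*(d/2)^2 = pi*(6/2000)^2 = 2.82743e-05 m^2
vt = sqrt(2mg/(Cd*rho*A)) = sqrt(2*0.0466*9.81/(0.25 * 1.225 * 2.82743e-05)) = 324.9 m/s

324.9 m/s


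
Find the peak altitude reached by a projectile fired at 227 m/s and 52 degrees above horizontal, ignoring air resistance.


H = (v0*sin(theta))^2 / (2g) = (227*sin(52°))^2 / (2*9.81) = 1631 m

1631 m


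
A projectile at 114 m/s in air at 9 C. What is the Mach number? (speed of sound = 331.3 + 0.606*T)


a = 331.3 + 0.606*(9) = 336.754 m/s
M = v/a = 114/336.754 = 0.3385

0.3385


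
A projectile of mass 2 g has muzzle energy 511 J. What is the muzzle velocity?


v = sqrt(2*E/m) = sqrt(2*511/0.002) = 714.8 m/s

714.8 m/s


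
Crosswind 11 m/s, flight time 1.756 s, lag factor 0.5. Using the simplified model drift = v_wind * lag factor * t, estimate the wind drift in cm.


drift = v_wind * lag * t = 11 * 0.5 * 1.756 = 9.658 m ≈ 965.8 cm

965.8 cm


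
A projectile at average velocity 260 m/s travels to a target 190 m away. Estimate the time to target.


t = d/v = 190/260 = 0.7308 s

0.7308 s


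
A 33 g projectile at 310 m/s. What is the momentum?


p = m*v = 0.033*310 = 10.23 kg·m/s

10.23 kg·m/s


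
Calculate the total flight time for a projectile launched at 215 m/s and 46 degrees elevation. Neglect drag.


T = 2*v0*sin(theta)/g = 2*215*sin(46°)/9.81 = 31.53 s

31.53 s


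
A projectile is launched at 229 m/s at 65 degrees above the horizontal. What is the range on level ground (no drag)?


R = v0^2 * sin(2*theta) / g = 229^2 * sin(2*65°) / 9.81 = 4095 m

4095 m


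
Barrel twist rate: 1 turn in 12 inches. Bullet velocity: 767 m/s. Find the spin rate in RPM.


twist_m = 12*0.0254 = 0.3048 m
spin = v/twist = 767/0.3048 = 2516.404 rev/s
RPM = spin*60 = 2516.404*60 ≈ 150984 RPM

150984 RPM


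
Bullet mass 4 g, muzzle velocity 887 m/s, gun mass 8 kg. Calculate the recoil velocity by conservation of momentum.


v_recoil = m_p * v_p / m_gun = 0.004 * 887 / 8 = 0.4435 m/s

0.4435 m/s


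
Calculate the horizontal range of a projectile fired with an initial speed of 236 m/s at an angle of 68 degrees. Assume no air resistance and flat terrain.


R = v0^2 * sin(2*theta) / g = 236^2 * sin(2*68°) / 9.81 = 3944 m

3944 m


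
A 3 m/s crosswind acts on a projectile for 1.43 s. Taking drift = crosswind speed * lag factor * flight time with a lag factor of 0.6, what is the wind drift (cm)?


drift = v_wind * lag * t = 3 * 0.6 * 1.43 = 2.574 m ≈ 257.4 cm

257.4 cm


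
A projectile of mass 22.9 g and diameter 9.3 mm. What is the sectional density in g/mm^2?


SD = m/d^2 = 22.9/9.3^2 = 0.2648 g/mm^2

0.2648 g/mm^2


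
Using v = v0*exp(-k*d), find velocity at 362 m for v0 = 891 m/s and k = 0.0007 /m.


v = v0*exp(-k*d) = 891*exp(-0.0007*362) = 691.6 m/s

691.6 m/s


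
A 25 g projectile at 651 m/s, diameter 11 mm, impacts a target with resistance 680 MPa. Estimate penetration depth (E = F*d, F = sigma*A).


A = pi*(d/2)^2 = pi*(11/2)^2 = 95.0332 mm^2
E = 0.5*m*v^2 = 0.5*0.025*651^2 = 5297.51 J
depth = E/(sigma*A) = 5297.51 J / (680 MPa * 95.0332 mm^2) = 5297.51/(680 * 95.0332) m = 0.0819762 m ≈ 81.98 mm

81.98 mm


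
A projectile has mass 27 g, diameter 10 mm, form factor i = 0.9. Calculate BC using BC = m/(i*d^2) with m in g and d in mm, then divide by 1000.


BC = m/(i*d^2*1000) = 27/(0.9 * 10^2 * 1000) = 0.0003

0.0003


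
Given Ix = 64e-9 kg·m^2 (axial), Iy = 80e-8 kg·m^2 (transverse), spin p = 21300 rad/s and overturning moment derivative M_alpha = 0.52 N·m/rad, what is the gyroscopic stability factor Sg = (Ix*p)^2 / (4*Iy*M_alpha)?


Sg = Ix^2 * p^2 / (4 * Iy * M_alpha) = (64e-9)^2 * 21300^2 / (4 * 80e-8 * 0.52) = 1.117

1.117


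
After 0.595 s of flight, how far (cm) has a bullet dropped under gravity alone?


drop = 0.5*g*t^2 = 0.5*9.81*0.595^2 = 1.73649 m ≈ 173.6 cm

173.6 cm


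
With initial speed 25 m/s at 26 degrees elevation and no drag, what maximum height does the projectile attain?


H = (v0*sin(theta))^2 / (2g) = (25*sin(26°))^2 / (2*9.81) = 6.122 m

6.122 m


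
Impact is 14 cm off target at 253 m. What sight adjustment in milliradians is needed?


1 mrad subtends 1 cm per 10 m of range, so adj = error_cm / (dist_m / 10) = 14 / (253/10) = 0.5534 mrad

0.5534 mrad


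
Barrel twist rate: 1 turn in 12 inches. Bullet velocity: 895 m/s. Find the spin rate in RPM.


twist_m = 12*0.0254 = 0.3048 m
spin = v/twist = 895/0.3048 = 2936.352 rev/s
RPM = spin*60 = 2936.352*60 ≈ 176181 RPM

176181 RPM


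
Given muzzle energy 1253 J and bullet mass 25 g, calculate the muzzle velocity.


v = sqrt(2*E/m) = sqrt(2*1253/0.025) = 316.6 m/s

316.6 m/s


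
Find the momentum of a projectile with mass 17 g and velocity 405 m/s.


p = m*v = 0.017*405 = 6.885 kg·m/s

6.885 kg·m/s


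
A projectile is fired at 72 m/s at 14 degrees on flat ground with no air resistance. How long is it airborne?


T = 2*v0*sin(theta)/g = 2*72*sin(14°)/9.81 = 3.551 s

3.551 s


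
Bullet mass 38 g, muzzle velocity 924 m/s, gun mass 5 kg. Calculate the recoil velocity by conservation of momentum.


v_recoil = m_p * v_p / m_gun = 0.038 * 924 / 5 = 7.022 m/s

7.022 m/s


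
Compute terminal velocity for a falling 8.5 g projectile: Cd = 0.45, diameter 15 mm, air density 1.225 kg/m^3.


A = pi*(d/2)^2 = pi*(15/2000)^2 = 1.76715e-04 m^2
vt = sqrt(2mg/(Cd*rho*A)) = sqrt(2*0.0085*9.81/(0.45 * 1.225 * 1.76715e-04)) = 41.38 m/s

41.38 m/s


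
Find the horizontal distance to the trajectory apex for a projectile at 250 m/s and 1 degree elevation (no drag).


R = v0^2*sin(2*theta)/g = 250^2*sin(2*1°)/9.81 = 222.346 m
apex_dist = R/2 = 222.346/2 = 111.2 m

111.2 m


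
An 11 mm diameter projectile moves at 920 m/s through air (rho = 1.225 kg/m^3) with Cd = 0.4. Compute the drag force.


A = pi*(d/2)^2 = pi*(11/2000)^2 = 9.50332e-05 m^2
Fd = 0.5*Cd*rho*A*v^2 = 0.5*0.4*1.225*9.50332e-05*920^2 = 19.71 N

19.71 N


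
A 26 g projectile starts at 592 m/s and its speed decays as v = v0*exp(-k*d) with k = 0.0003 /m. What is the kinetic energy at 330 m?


v = v0*exp(-k*d) = 592*exp(-0.0003*330) = 536.2 m/s
E = 0.5*m*v^2 = 0.5*0.026*536.2^2 = 3738 J

3738 J


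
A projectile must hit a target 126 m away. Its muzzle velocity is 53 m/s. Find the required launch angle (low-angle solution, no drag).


sin(2*theta) = R*g/v0^2 = 126*9.81/53^2 = 0.440036, theta = arcsin(0.440036)/2 = 13.05°

13.05 degrees


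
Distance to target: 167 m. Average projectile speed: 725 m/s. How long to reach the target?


t = d/v = 167/725 = 0.2303 s

0.2303 s


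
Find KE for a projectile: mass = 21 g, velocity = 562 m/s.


E = 0.5*m*v^2 = 0.5*0.021*562^2 = 3316 J

3316 J


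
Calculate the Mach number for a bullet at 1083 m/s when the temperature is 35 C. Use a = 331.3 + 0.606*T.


a = 331.3 + 0.606*(35) = 352.51 m/s
M = v/a = 1083/352.51 = 3.072

3.072


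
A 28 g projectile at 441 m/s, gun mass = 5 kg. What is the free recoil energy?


v_r = m_p*v_p/m_gun = 0.028*441/5 = 2.4696 m/s, E_r = 0.5*m_gun*v_r^2 = 0.5*5*2.4696^2 = 15.25 J

15.25 J
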